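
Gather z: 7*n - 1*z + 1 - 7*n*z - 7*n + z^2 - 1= z^2 + z*(-7*n - 1)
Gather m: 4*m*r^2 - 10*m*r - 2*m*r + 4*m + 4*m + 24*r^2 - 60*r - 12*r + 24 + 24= m*(4*r^2 - 12*r + 8) + 24*r^2 - 72*r + 48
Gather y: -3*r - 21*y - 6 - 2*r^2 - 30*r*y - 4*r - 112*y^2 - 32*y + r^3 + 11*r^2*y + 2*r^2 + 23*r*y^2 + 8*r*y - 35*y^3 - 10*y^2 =r^3 - 7*r - 35*y^3 + y^2*(23*r - 122) + y*(11*r^2 - 22*r - 53) - 6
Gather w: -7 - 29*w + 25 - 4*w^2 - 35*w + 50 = -4*w^2 - 64*w + 68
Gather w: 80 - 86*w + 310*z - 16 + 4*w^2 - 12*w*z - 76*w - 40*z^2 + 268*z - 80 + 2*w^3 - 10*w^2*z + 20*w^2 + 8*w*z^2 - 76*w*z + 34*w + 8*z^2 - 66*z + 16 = 2*w^3 + w^2*(24 - 10*z) + w*(8*z^2 - 88*z - 128) - 32*z^2 + 512*z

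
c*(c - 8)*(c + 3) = c^3 - 5*c^2 - 24*c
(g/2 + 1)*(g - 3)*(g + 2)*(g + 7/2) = g^4/2 + 9*g^3/4 - 9*g^2/4 - 20*g - 21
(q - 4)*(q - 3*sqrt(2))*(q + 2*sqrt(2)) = q^3 - 4*q^2 - sqrt(2)*q^2 - 12*q + 4*sqrt(2)*q + 48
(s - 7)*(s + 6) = s^2 - s - 42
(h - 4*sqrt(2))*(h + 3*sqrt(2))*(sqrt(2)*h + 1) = sqrt(2)*h^3 - h^2 - 25*sqrt(2)*h - 24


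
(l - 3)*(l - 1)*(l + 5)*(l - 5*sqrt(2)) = l^4 - 5*sqrt(2)*l^3 + l^3 - 17*l^2 - 5*sqrt(2)*l^2 + 15*l + 85*sqrt(2)*l - 75*sqrt(2)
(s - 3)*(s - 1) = s^2 - 4*s + 3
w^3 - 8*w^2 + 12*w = w*(w - 6)*(w - 2)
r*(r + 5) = r^2 + 5*r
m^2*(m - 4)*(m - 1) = m^4 - 5*m^3 + 4*m^2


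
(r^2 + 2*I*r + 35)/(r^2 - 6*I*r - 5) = (r + 7*I)/(r - I)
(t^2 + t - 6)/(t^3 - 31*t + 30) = (t^2 + t - 6)/(t^3 - 31*t + 30)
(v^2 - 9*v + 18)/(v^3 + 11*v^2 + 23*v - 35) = (v^2 - 9*v + 18)/(v^3 + 11*v^2 + 23*v - 35)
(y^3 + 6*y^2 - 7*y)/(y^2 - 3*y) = (y^2 + 6*y - 7)/(y - 3)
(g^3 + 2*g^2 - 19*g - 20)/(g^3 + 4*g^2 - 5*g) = (g^2 - 3*g - 4)/(g*(g - 1))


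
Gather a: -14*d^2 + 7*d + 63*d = -14*d^2 + 70*d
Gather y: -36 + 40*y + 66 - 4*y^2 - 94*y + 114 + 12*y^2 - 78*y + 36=8*y^2 - 132*y + 180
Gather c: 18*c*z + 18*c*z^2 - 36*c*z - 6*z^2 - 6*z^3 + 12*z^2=c*(18*z^2 - 18*z) - 6*z^3 + 6*z^2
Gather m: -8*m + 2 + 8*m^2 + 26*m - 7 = 8*m^2 + 18*m - 5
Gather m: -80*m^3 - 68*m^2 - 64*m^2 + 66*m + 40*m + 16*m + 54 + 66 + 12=-80*m^3 - 132*m^2 + 122*m + 132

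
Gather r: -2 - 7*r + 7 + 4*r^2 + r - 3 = 4*r^2 - 6*r + 2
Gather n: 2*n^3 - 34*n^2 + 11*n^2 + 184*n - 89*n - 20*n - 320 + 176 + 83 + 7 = 2*n^3 - 23*n^2 + 75*n - 54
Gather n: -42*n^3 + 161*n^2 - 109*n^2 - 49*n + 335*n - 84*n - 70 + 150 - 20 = -42*n^3 + 52*n^2 + 202*n + 60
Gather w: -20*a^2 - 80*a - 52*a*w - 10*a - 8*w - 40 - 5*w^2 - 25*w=-20*a^2 - 90*a - 5*w^2 + w*(-52*a - 33) - 40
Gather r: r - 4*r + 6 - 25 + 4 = -3*r - 15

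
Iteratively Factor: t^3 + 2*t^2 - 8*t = (t - 2)*(t^2 + 4*t) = t*(t - 2)*(t + 4)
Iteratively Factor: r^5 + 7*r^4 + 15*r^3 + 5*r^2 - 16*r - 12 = (r + 3)*(r^4 + 4*r^3 + 3*r^2 - 4*r - 4) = (r - 1)*(r + 3)*(r^3 + 5*r^2 + 8*r + 4) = (r - 1)*(r + 2)*(r + 3)*(r^2 + 3*r + 2) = (r - 1)*(r + 1)*(r + 2)*(r + 3)*(r + 2)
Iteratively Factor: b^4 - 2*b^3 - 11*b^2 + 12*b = (b)*(b^3 - 2*b^2 - 11*b + 12) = b*(b - 1)*(b^2 - b - 12) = b*(b - 4)*(b - 1)*(b + 3)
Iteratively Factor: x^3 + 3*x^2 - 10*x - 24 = (x + 4)*(x^2 - x - 6) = (x + 2)*(x + 4)*(x - 3)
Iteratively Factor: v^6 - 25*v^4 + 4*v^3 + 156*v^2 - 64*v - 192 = (v - 4)*(v^5 + 4*v^4 - 9*v^3 - 32*v^2 + 28*v + 48) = (v - 4)*(v + 4)*(v^4 - 9*v^2 + 4*v + 12) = (v - 4)*(v + 3)*(v + 4)*(v^3 - 3*v^2 + 4) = (v - 4)*(v + 1)*(v + 3)*(v + 4)*(v^2 - 4*v + 4) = (v - 4)*(v - 2)*(v + 1)*(v + 3)*(v + 4)*(v - 2)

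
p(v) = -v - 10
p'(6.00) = -1.00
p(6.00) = -16.00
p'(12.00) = -1.00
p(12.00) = -22.00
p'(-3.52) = -1.00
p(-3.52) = -6.48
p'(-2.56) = -1.00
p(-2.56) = -7.44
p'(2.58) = -1.00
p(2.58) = -12.58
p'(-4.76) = -1.00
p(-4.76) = -5.24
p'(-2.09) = -1.00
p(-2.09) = -7.91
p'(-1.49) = -1.00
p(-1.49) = -8.51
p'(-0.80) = -1.00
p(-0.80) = -9.20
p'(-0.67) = -1.00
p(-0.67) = -9.33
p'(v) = -1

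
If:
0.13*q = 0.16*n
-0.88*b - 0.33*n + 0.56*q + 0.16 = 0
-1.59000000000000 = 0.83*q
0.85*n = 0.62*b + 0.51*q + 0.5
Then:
No Solution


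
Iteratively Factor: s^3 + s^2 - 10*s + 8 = (s - 1)*(s^2 + 2*s - 8) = (s - 2)*(s - 1)*(s + 4)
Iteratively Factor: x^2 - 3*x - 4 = (x + 1)*(x - 4)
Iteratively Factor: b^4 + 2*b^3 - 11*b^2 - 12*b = (b)*(b^3 + 2*b^2 - 11*b - 12) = b*(b + 1)*(b^2 + b - 12) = b*(b - 3)*(b + 1)*(b + 4)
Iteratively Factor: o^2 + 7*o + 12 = (o + 3)*(o + 4)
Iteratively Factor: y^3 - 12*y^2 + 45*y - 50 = (y - 5)*(y^2 - 7*y + 10) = (y - 5)^2*(y - 2)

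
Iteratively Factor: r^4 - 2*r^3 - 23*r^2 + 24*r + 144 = (r - 4)*(r^3 + 2*r^2 - 15*r - 36) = (r - 4)^2*(r^2 + 6*r + 9) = (r - 4)^2*(r + 3)*(r + 3)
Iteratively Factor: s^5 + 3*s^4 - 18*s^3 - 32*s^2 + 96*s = (s + 4)*(s^4 - s^3 - 14*s^2 + 24*s) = (s - 2)*(s + 4)*(s^3 + s^2 - 12*s) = s*(s - 2)*(s + 4)*(s^2 + s - 12) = s*(s - 2)*(s + 4)^2*(s - 3)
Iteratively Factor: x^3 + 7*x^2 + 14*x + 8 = (x + 1)*(x^2 + 6*x + 8) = (x + 1)*(x + 2)*(x + 4)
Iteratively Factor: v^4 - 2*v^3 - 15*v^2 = (v - 5)*(v^3 + 3*v^2) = v*(v - 5)*(v^2 + 3*v) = v*(v - 5)*(v + 3)*(v)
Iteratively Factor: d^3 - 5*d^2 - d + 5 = (d - 1)*(d^2 - 4*d - 5) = (d - 5)*(d - 1)*(d + 1)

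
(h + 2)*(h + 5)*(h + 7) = h^3 + 14*h^2 + 59*h + 70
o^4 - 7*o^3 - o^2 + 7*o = o*(o - 7)*(o - 1)*(o + 1)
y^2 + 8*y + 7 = (y + 1)*(y + 7)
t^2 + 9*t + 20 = (t + 4)*(t + 5)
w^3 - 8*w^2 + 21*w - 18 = (w - 3)^2*(w - 2)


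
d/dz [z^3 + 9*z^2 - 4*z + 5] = 3*z^2 + 18*z - 4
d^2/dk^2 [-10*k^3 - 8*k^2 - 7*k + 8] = -60*k - 16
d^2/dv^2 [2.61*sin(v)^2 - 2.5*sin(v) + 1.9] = 2.5*sin(v) + 5.22*cos(2*v)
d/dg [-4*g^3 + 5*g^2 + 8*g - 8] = -12*g^2 + 10*g + 8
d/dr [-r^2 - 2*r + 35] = -2*r - 2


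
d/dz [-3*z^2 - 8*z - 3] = -6*z - 8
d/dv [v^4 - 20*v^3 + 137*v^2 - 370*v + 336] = 4*v^3 - 60*v^2 + 274*v - 370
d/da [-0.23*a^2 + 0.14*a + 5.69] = 0.14 - 0.46*a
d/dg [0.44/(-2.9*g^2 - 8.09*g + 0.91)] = (2.552*g + 3.5596)/(2.9*g^2 + 8.09*g - 0.91)^2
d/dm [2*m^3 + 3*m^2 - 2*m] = 6*m^2 + 6*m - 2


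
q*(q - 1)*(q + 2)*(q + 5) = q^4 + 6*q^3 + 3*q^2 - 10*q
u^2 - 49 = (u - 7)*(u + 7)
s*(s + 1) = s^2 + s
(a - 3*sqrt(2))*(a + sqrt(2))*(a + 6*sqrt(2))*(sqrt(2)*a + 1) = sqrt(2)*a^4 + 9*a^3 - 26*sqrt(2)*a^2 - 102*a - 36*sqrt(2)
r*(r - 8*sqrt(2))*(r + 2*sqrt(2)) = r^3 - 6*sqrt(2)*r^2 - 32*r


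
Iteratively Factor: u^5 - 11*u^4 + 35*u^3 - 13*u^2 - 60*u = (u - 4)*(u^4 - 7*u^3 + 7*u^2 + 15*u) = (u - 5)*(u - 4)*(u^3 - 2*u^2 - 3*u) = (u - 5)*(u - 4)*(u + 1)*(u^2 - 3*u) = u*(u - 5)*(u - 4)*(u + 1)*(u - 3)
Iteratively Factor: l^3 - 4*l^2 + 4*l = (l)*(l^2 - 4*l + 4) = l*(l - 2)*(l - 2)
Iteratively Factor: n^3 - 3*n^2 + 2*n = (n - 1)*(n^2 - 2*n) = n*(n - 1)*(n - 2)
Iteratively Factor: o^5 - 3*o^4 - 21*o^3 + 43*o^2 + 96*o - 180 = (o - 5)*(o^4 + 2*o^3 - 11*o^2 - 12*o + 36) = (o - 5)*(o + 3)*(o^3 - o^2 - 8*o + 12) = (o - 5)*(o - 2)*(o + 3)*(o^2 + o - 6) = (o - 5)*(o - 2)*(o + 3)^2*(o - 2)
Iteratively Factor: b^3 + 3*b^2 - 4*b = (b)*(b^2 + 3*b - 4) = b*(b - 1)*(b + 4)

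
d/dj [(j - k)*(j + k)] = 2*j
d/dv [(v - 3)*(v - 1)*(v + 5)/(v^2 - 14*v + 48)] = (v^4 - 28*v^3 + 147*v^2 + 66*v - 606)/(v^4 - 28*v^3 + 292*v^2 - 1344*v + 2304)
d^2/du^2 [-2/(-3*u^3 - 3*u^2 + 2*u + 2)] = 4*(-3*(3*u + 1)*(3*u^3 + 3*u^2 - 2*u - 2) + (9*u^2 + 6*u - 2)^2)/(3*u^3 + 3*u^2 - 2*u - 2)^3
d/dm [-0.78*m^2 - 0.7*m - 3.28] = -1.56*m - 0.7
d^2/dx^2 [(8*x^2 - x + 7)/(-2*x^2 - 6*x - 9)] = 4*(50*x^3 + 174*x^2 - 153*x - 414)/(8*x^6 + 72*x^5 + 324*x^4 + 864*x^3 + 1458*x^2 + 1458*x + 729)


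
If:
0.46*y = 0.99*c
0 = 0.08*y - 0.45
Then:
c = 2.61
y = 5.62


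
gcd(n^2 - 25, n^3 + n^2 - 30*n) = n - 5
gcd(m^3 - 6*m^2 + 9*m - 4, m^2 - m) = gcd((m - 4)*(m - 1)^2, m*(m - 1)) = m - 1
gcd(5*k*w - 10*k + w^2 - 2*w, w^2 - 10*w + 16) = w - 2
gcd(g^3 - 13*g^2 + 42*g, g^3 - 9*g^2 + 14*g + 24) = g - 6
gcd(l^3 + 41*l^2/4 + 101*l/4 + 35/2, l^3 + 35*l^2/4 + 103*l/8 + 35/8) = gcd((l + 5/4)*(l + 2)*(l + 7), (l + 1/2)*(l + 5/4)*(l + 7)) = l^2 + 33*l/4 + 35/4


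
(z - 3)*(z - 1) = z^2 - 4*z + 3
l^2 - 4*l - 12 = (l - 6)*(l + 2)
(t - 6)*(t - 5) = t^2 - 11*t + 30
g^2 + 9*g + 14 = (g + 2)*(g + 7)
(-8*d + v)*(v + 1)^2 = -8*d*v^2 - 16*d*v - 8*d + v^3 + 2*v^2 + v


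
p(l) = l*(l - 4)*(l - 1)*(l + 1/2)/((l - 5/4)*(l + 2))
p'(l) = -l*(l - 4)*(l - 1)*(l + 1/2)/((l - 5/4)*(l + 2)^2) + l*(l - 4)*(l - 1)/((l - 5/4)*(l + 2)) + l*(l - 4)*(l + 1/2)/((l - 5/4)*(l + 2)) - l*(l - 4)*(l - 1)*(l + 1/2)/((l - 5/4)^2*(l + 2)) + l*(l - 1)*(l + 1/2)/((l - 5/4)*(l + 2)) + (l - 4)*(l - 1)*(l + 1/2)/((l - 5/4)*(l + 2)) = 2*(16*l^5 - 18*l^4 - 134*l^3 + 263*l^2 - 60*l - 40)/(16*l^4 + 24*l^3 - 71*l^2 - 60*l + 100)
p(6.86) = 17.02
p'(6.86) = 8.70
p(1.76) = -3.53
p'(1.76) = 1.22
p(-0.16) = 0.10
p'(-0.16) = -0.43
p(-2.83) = 50.94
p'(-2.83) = 13.24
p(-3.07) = 49.12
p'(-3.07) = 3.15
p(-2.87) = 50.45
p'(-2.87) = 10.99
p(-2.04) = 438.33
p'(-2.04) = 10375.33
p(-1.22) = -5.28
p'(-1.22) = 19.70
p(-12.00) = 216.63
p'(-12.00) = -29.08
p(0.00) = 0.00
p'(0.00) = -0.80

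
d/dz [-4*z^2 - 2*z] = -8*z - 2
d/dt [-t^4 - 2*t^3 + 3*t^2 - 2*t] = -4*t^3 - 6*t^2 + 6*t - 2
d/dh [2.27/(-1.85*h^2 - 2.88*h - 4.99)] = (8.399*h + 6.5376)/(1.85*h^2 + 2.88*h + 4.99)^2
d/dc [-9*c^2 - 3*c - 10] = -18*c - 3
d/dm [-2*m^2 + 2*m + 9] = 2 - 4*m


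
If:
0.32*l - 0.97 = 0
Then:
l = 3.03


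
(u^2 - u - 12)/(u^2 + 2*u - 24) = (u + 3)/(u + 6)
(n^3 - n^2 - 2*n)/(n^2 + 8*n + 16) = n*(n^2 - n - 2)/(n^2 + 8*n + 16)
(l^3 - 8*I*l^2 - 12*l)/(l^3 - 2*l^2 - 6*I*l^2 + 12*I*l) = (l - 2*I)/(l - 2)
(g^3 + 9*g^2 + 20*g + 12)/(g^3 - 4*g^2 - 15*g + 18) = (g^3 + 9*g^2 + 20*g + 12)/(g^3 - 4*g^2 - 15*g + 18)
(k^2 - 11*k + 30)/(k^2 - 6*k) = (k - 5)/k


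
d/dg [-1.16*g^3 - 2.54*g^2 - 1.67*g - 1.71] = -3.48*g^2 - 5.08*g - 1.67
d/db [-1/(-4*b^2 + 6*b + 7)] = 2*(3 - 4*b)/(-4*b^2 + 6*b + 7)^2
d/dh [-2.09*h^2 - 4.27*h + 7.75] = -4.18*h - 4.27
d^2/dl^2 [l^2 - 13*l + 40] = 2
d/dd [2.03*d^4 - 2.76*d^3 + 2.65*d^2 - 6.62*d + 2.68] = 8.12*d^3 - 8.28*d^2 + 5.3*d - 6.62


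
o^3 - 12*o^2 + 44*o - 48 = (o - 6)*(o - 4)*(o - 2)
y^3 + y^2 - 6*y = y*(y - 2)*(y + 3)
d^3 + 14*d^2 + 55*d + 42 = (d + 1)*(d + 6)*(d + 7)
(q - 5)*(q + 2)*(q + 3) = q^3 - 19*q - 30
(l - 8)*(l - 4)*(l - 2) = l^3 - 14*l^2 + 56*l - 64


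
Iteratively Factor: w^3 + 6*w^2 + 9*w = (w + 3)*(w^2 + 3*w) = (w + 3)^2*(w)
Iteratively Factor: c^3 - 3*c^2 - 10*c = (c - 5)*(c^2 + 2*c) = c*(c - 5)*(c + 2)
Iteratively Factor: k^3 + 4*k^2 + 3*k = (k)*(k^2 + 4*k + 3) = k*(k + 3)*(k + 1)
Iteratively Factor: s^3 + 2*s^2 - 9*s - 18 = (s + 2)*(s^2 - 9) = (s + 2)*(s + 3)*(s - 3)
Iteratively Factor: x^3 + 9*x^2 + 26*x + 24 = (x + 3)*(x^2 + 6*x + 8) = (x + 2)*(x + 3)*(x + 4)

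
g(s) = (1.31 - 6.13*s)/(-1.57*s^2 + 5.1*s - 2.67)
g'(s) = (1.31 - 6.13*s)*(3.14*s - 5.1)/(-1.57*s^2 + 5.1*s - 2.67)^2 - 6.13/(-1.57*s^2 + 5.1*s - 2.67)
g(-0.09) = -0.59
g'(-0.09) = 0.94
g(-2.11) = -0.70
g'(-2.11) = -0.10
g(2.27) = -15.43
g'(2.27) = -45.80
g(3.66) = 4.20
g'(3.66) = -4.11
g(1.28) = -5.08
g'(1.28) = -0.49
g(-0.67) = -0.80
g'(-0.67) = 0.06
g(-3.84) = -0.55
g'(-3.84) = -0.07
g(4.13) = 2.86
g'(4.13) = -1.95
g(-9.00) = -0.32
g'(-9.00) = -0.03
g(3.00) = 11.39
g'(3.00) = -28.71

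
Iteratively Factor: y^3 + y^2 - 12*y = (y)*(y^2 + y - 12) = y*(y + 4)*(y - 3)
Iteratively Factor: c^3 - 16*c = (c)*(c^2 - 16) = c*(c - 4)*(c + 4)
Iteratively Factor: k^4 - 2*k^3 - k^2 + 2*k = (k + 1)*(k^3 - 3*k^2 + 2*k) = k*(k + 1)*(k^2 - 3*k + 2) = k*(k - 2)*(k + 1)*(k - 1)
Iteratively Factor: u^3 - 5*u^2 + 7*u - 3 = (u - 1)*(u^2 - 4*u + 3) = (u - 1)^2*(u - 3)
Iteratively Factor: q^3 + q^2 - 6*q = (q)*(q^2 + q - 6) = q*(q + 3)*(q - 2)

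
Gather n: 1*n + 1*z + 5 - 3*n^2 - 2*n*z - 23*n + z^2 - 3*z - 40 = -3*n^2 + n*(-2*z - 22) + z^2 - 2*z - 35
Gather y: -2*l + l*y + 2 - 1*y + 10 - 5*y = -2*l + y*(l - 6) + 12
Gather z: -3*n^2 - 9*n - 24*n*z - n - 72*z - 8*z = -3*n^2 - 10*n + z*(-24*n - 80)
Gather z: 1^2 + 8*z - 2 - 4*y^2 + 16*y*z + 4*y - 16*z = -4*y^2 + 4*y + z*(16*y - 8) - 1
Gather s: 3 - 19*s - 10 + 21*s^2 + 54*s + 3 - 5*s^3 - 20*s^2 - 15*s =-5*s^3 + s^2 + 20*s - 4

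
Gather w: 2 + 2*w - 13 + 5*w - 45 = 7*w - 56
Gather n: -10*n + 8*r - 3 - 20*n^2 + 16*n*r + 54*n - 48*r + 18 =-20*n^2 + n*(16*r + 44) - 40*r + 15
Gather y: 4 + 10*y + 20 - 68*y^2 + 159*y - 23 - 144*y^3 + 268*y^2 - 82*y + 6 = -144*y^3 + 200*y^2 + 87*y + 7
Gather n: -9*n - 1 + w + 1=-9*n + w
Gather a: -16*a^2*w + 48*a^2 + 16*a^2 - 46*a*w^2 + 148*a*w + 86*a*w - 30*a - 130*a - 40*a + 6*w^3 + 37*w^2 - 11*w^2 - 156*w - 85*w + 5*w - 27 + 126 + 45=a^2*(64 - 16*w) + a*(-46*w^2 + 234*w - 200) + 6*w^3 + 26*w^2 - 236*w + 144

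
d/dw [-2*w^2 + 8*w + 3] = 8 - 4*w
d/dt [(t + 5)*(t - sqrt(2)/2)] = 2*t - sqrt(2)/2 + 5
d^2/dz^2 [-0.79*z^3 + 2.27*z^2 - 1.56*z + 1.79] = 4.54 - 4.74*z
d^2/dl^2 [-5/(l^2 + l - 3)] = 10*(l^2 + l - (2*l + 1)^2 - 3)/(l^2 + l - 3)^3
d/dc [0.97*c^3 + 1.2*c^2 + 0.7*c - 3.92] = 2.91*c^2 + 2.4*c + 0.7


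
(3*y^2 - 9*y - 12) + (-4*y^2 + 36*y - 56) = -y^2 + 27*y - 68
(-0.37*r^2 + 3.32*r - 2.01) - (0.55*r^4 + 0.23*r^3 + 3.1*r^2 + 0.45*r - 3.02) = -0.55*r^4 - 0.23*r^3 - 3.47*r^2 + 2.87*r + 1.01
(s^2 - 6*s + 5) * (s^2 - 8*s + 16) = s^4 - 14*s^3 + 69*s^2 - 136*s + 80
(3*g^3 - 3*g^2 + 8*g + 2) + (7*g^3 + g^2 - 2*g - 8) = 10*g^3 - 2*g^2 + 6*g - 6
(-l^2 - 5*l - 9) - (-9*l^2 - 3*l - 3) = 8*l^2 - 2*l - 6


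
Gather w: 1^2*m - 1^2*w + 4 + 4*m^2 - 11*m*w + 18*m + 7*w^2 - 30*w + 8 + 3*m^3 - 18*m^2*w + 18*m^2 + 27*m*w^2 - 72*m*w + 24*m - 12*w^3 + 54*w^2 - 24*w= 3*m^3 + 22*m^2 + 43*m - 12*w^3 + w^2*(27*m + 61) + w*(-18*m^2 - 83*m - 55) + 12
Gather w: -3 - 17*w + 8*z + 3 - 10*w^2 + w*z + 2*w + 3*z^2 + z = -10*w^2 + w*(z - 15) + 3*z^2 + 9*z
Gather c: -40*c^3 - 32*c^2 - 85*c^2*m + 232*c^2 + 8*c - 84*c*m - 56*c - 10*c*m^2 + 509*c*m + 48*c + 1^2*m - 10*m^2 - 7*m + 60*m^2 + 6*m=-40*c^3 + c^2*(200 - 85*m) + c*(-10*m^2 + 425*m) + 50*m^2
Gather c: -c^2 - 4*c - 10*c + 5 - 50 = -c^2 - 14*c - 45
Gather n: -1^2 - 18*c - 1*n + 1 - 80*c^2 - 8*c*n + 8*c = -80*c^2 - 10*c + n*(-8*c - 1)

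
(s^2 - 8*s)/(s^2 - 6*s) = (s - 8)/(s - 6)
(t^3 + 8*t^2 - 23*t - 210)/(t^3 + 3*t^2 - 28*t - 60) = (t + 7)/(t + 2)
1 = 1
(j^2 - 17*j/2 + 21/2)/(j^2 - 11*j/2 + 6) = (j - 7)/(j - 4)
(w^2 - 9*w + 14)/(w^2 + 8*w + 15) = (w^2 - 9*w + 14)/(w^2 + 8*w + 15)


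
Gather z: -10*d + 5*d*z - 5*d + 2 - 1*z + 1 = -15*d + z*(5*d - 1) + 3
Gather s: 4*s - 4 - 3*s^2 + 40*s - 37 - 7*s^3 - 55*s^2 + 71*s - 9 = -7*s^3 - 58*s^2 + 115*s - 50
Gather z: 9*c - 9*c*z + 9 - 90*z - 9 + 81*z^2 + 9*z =9*c + 81*z^2 + z*(-9*c - 81)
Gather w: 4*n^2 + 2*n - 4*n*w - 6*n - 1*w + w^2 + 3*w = 4*n^2 - 4*n + w^2 + w*(2 - 4*n)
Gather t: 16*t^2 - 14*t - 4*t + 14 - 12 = 16*t^2 - 18*t + 2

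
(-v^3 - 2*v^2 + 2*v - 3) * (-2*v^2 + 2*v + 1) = 2*v^5 + 2*v^4 - 9*v^3 + 8*v^2 - 4*v - 3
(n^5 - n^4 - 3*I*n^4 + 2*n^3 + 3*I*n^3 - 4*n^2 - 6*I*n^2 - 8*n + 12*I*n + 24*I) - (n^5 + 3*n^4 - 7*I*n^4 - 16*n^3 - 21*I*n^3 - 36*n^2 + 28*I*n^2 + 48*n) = -4*n^4 + 4*I*n^4 + 18*n^3 + 24*I*n^3 + 32*n^2 - 34*I*n^2 - 56*n + 12*I*n + 24*I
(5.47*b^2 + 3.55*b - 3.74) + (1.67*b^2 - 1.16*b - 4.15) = 7.14*b^2 + 2.39*b - 7.89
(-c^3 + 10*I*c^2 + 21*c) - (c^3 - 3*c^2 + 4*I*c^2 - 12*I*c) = -2*c^3 + 3*c^2 + 6*I*c^2 + 21*c + 12*I*c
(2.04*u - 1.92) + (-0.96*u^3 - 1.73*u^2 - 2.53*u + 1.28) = -0.96*u^3 - 1.73*u^2 - 0.49*u - 0.64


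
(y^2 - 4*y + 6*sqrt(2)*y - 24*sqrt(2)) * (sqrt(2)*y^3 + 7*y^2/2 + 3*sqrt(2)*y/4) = sqrt(2)*y^5 - 4*sqrt(2)*y^4 + 31*y^4/2 - 62*y^3 + 87*sqrt(2)*y^3/4 - 87*sqrt(2)*y^2 + 9*y^2 - 36*y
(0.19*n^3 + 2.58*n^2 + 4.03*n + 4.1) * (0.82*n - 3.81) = 0.1558*n^4 + 1.3917*n^3 - 6.5252*n^2 - 11.9923*n - 15.621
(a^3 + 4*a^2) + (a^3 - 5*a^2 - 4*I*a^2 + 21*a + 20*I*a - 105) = 2*a^3 - a^2 - 4*I*a^2 + 21*a + 20*I*a - 105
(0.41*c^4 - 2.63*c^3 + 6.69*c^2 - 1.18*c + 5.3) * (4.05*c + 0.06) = 1.6605*c^5 - 10.6269*c^4 + 26.9367*c^3 - 4.3776*c^2 + 21.3942*c + 0.318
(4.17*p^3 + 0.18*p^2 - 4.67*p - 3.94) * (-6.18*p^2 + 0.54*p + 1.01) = -25.7706*p^5 + 1.1394*p^4 + 33.1695*p^3 + 22.0092*p^2 - 6.8443*p - 3.9794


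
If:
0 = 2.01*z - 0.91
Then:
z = 0.45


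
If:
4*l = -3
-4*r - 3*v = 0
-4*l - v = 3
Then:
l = -3/4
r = 0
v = 0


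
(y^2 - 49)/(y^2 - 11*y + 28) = (y + 7)/(y - 4)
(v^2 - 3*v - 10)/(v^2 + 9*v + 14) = (v - 5)/(v + 7)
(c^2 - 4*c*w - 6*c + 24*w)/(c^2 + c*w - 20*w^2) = (c - 6)/(c + 5*w)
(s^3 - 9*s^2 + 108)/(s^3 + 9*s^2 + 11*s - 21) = (s^2 - 12*s + 36)/(s^2 + 6*s - 7)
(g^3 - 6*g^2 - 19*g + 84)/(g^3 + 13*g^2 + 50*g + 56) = (g^2 - 10*g + 21)/(g^2 + 9*g + 14)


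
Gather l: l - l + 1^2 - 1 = 0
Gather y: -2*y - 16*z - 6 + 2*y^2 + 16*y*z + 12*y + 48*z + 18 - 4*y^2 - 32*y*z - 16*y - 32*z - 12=-2*y^2 + y*(-16*z - 6)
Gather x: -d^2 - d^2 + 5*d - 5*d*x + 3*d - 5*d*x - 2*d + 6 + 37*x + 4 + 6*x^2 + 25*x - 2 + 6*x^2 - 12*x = -2*d^2 + 6*d + 12*x^2 + x*(50 - 10*d) + 8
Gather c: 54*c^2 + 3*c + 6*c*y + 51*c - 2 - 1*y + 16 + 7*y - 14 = 54*c^2 + c*(6*y + 54) + 6*y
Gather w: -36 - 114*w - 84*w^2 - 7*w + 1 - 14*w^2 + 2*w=-98*w^2 - 119*w - 35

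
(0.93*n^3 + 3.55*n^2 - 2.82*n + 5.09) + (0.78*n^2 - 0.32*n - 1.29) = 0.93*n^3 + 4.33*n^2 - 3.14*n + 3.8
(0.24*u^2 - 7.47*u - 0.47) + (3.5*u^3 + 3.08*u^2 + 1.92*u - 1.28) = 3.5*u^3 + 3.32*u^2 - 5.55*u - 1.75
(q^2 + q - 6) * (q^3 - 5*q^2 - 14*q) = q^5 - 4*q^4 - 25*q^3 + 16*q^2 + 84*q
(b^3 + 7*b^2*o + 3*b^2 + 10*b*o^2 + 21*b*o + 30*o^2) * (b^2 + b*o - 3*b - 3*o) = b^5 + 8*b^4*o + 17*b^3*o^2 - 9*b^3 + 10*b^2*o^3 - 72*b^2*o - 153*b*o^2 - 90*o^3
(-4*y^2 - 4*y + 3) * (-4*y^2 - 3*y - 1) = 16*y^4 + 28*y^3 + 4*y^2 - 5*y - 3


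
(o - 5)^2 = o^2 - 10*o + 25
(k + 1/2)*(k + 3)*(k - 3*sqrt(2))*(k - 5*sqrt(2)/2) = k^4 - 11*sqrt(2)*k^3/2 + 7*k^3/2 - 77*sqrt(2)*k^2/4 + 33*k^2/2 - 33*sqrt(2)*k/4 + 105*k/2 + 45/2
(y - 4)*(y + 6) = y^2 + 2*y - 24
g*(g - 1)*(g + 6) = g^3 + 5*g^2 - 6*g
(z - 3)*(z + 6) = z^2 + 3*z - 18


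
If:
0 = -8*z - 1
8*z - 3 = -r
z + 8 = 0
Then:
No Solution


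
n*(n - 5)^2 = n^3 - 10*n^2 + 25*n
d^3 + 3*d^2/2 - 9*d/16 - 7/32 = (d - 1/2)*(d + 1/4)*(d + 7/4)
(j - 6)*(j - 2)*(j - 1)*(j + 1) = j^4 - 8*j^3 + 11*j^2 + 8*j - 12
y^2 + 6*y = y*(y + 6)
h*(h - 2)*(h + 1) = h^3 - h^2 - 2*h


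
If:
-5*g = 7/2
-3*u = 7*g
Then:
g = -7/10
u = 49/30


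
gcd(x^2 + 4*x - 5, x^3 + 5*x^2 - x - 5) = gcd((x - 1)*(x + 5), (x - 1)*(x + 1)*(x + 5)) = x^2 + 4*x - 5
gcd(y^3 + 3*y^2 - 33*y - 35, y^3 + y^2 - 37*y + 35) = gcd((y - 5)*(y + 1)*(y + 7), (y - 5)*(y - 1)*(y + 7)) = y^2 + 2*y - 35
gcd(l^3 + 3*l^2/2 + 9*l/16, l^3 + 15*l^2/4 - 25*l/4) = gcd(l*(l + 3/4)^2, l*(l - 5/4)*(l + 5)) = l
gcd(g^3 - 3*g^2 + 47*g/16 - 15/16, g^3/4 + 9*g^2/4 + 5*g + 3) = 1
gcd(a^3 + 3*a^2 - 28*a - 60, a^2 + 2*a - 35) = a - 5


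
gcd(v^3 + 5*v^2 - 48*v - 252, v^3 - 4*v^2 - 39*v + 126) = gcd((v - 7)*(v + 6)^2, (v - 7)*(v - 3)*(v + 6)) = v^2 - v - 42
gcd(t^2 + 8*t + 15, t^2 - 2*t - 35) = t + 5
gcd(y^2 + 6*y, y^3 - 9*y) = y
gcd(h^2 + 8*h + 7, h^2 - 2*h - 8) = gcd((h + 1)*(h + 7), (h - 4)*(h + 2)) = 1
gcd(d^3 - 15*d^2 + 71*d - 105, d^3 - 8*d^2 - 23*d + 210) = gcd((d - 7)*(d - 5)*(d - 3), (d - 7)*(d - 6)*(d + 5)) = d - 7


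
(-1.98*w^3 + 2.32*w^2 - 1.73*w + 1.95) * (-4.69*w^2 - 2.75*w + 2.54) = 9.2862*w^5 - 5.4358*w^4 - 3.2955*w^3 + 1.5048*w^2 - 9.7567*w + 4.953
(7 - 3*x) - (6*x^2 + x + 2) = -6*x^2 - 4*x + 5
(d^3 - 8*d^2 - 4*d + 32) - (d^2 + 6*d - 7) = d^3 - 9*d^2 - 10*d + 39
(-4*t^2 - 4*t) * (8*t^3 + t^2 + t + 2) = -32*t^5 - 36*t^4 - 8*t^3 - 12*t^2 - 8*t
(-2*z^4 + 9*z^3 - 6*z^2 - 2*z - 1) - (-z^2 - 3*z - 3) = -2*z^4 + 9*z^3 - 5*z^2 + z + 2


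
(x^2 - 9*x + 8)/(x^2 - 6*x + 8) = (x^2 - 9*x + 8)/(x^2 - 6*x + 8)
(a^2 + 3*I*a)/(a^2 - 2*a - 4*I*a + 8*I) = a*(a + 3*I)/(a^2 - 2*a - 4*I*a + 8*I)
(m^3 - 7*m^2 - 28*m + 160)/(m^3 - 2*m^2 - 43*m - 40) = (m - 4)/(m + 1)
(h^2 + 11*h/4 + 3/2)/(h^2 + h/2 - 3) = (4*h + 3)/(2*(2*h - 3))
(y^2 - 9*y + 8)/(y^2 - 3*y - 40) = (y - 1)/(y + 5)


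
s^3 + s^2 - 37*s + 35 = (s - 5)*(s - 1)*(s + 7)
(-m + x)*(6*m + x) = -6*m^2 + 5*m*x + x^2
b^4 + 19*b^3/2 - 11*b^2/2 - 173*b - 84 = (b - 4)*(b + 1/2)*(b + 6)*(b + 7)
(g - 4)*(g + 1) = g^2 - 3*g - 4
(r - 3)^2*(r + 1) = r^3 - 5*r^2 + 3*r + 9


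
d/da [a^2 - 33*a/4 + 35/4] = 2*a - 33/4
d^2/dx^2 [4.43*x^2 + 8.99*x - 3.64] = 8.86000000000000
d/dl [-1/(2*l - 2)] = 1/(2*(l - 1)^2)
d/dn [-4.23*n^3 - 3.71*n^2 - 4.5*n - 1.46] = -12.69*n^2 - 7.42*n - 4.5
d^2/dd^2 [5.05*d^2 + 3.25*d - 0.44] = 10.1000000000000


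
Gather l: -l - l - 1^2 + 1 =-2*l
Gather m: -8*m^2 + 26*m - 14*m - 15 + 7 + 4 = -8*m^2 + 12*m - 4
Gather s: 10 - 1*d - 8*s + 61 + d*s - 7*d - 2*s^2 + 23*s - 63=-8*d - 2*s^2 + s*(d + 15) + 8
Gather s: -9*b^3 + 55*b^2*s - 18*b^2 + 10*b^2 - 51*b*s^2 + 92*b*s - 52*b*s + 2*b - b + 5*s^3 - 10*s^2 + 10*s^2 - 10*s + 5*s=-9*b^3 - 8*b^2 - 51*b*s^2 + b + 5*s^3 + s*(55*b^2 + 40*b - 5)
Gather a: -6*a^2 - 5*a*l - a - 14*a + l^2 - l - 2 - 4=-6*a^2 + a*(-5*l - 15) + l^2 - l - 6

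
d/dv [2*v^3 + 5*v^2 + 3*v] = 6*v^2 + 10*v + 3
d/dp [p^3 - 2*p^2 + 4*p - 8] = 3*p^2 - 4*p + 4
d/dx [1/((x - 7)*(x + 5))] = 2*(1 - x)/(x^4 - 4*x^3 - 66*x^2 + 140*x + 1225)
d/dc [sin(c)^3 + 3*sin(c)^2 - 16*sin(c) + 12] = (3*sin(c)^2 + 6*sin(c) - 16)*cos(c)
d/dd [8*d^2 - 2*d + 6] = 16*d - 2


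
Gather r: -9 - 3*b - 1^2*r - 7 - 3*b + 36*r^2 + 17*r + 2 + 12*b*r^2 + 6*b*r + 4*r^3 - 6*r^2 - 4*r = -6*b + 4*r^3 + r^2*(12*b + 30) + r*(6*b + 12) - 14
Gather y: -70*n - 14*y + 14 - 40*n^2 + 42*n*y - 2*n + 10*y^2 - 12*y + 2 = -40*n^2 - 72*n + 10*y^2 + y*(42*n - 26) + 16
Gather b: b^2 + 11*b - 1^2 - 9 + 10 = b^2 + 11*b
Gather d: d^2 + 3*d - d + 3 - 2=d^2 + 2*d + 1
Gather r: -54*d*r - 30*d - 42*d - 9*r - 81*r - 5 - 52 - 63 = -72*d + r*(-54*d - 90) - 120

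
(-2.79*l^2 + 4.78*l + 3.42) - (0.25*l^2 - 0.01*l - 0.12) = -3.04*l^2 + 4.79*l + 3.54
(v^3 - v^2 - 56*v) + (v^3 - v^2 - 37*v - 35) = 2*v^3 - 2*v^2 - 93*v - 35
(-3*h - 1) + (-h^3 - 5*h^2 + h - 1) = -h^3 - 5*h^2 - 2*h - 2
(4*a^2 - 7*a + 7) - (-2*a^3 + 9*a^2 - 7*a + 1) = 2*a^3 - 5*a^2 + 6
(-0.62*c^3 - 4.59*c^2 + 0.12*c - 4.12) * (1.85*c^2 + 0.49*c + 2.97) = -1.147*c^5 - 8.7953*c^4 - 3.8685*c^3 - 21.1955*c^2 - 1.6624*c - 12.2364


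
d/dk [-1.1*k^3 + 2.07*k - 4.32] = 2.07 - 3.3*k^2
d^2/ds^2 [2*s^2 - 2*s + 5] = 4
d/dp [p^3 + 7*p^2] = p*(3*p + 14)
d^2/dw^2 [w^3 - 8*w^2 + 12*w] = 6*w - 16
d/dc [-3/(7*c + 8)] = 21/(7*c + 8)^2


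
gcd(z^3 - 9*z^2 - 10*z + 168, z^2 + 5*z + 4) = z + 4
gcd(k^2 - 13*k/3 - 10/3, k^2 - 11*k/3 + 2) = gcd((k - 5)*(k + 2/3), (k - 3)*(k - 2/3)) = 1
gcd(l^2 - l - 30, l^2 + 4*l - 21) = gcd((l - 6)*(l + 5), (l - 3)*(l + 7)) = 1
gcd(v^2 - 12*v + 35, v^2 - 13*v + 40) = v - 5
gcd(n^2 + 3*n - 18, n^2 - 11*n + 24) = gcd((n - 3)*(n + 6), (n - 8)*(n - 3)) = n - 3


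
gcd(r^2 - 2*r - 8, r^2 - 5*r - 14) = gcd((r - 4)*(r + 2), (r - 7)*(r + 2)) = r + 2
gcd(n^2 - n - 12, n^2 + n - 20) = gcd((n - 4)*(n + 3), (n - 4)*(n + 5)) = n - 4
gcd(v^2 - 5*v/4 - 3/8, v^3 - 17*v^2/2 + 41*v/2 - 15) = v - 3/2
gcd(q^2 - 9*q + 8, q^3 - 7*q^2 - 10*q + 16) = q^2 - 9*q + 8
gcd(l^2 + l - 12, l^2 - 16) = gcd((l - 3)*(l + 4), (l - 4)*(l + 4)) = l + 4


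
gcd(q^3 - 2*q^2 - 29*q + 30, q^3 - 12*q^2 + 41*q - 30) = q^2 - 7*q + 6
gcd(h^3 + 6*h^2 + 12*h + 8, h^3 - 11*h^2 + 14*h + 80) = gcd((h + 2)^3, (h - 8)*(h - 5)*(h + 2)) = h + 2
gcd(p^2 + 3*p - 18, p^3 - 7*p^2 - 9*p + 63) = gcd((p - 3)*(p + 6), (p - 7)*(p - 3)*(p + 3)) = p - 3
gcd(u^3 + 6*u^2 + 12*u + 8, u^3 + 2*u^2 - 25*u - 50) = u + 2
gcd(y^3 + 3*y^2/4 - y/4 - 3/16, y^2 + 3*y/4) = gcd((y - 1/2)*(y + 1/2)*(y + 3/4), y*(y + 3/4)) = y + 3/4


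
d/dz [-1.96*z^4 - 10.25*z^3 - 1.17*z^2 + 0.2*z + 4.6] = -7.84*z^3 - 30.75*z^2 - 2.34*z + 0.2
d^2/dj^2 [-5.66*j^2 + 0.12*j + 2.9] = -11.3200000000000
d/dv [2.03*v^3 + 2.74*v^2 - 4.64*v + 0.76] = 6.09*v^2 + 5.48*v - 4.64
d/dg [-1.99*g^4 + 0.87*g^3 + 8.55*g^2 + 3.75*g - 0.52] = -7.96*g^3 + 2.61*g^2 + 17.1*g + 3.75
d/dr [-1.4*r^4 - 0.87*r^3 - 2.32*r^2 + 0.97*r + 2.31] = -5.6*r^3 - 2.61*r^2 - 4.64*r + 0.97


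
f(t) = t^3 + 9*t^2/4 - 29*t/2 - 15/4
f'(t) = 3*t^2 + 9*t/2 - 29/2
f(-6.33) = -75.45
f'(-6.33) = 77.22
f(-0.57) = 5.06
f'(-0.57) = -16.09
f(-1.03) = 12.48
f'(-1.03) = -15.95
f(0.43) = -9.49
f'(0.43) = -12.01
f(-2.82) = 32.61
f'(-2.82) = -3.33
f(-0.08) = -2.58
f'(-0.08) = -14.84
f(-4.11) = 24.43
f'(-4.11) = 17.68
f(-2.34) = 29.69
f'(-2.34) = -8.60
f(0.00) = -3.75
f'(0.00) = -14.50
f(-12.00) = -1233.75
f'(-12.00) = 363.50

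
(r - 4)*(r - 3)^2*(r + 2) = r^4 - 8*r^3 + 13*r^2 + 30*r - 72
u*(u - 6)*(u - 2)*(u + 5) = u^4 - 3*u^3 - 28*u^2 + 60*u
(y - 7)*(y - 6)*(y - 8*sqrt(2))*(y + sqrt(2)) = y^4 - 13*y^3 - 7*sqrt(2)*y^3 + 26*y^2 + 91*sqrt(2)*y^2 - 294*sqrt(2)*y + 208*y - 672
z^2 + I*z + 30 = (z - 5*I)*(z + 6*I)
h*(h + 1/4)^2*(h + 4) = h^4 + 9*h^3/2 + 33*h^2/16 + h/4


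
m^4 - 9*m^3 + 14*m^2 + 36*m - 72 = (m - 6)*(m - 3)*(m - 2)*(m + 2)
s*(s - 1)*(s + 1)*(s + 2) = s^4 + 2*s^3 - s^2 - 2*s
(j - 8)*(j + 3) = j^2 - 5*j - 24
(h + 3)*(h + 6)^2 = h^3 + 15*h^2 + 72*h + 108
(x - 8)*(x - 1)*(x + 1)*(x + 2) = x^4 - 6*x^3 - 17*x^2 + 6*x + 16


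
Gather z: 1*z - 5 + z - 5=2*z - 10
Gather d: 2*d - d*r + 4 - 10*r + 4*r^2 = d*(2 - r) + 4*r^2 - 10*r + 4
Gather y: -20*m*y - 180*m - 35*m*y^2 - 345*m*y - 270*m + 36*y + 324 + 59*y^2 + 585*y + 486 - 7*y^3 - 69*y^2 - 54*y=-450*m - 7*y^3 + y^2*(-35*m - 10) + y*(567 - 365*m) + 810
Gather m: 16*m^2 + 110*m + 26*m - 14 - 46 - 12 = 16*m^2 + 136*m - 72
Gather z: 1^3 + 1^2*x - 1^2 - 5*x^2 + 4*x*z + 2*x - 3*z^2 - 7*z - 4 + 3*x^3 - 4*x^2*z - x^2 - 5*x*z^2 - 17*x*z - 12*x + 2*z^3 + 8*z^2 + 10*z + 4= 3*x^3 - 6*x^2 - 9*x + 2*z^3 + z^2*(5 - 5*x) + z*(-4*x^2 - 13*x + 3)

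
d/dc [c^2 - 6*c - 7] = 2*c - 6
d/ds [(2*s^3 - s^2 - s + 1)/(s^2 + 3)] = (2*s^4 + 19*s^2 - 8*s - 3)/(s^4 + 6*s^2 + 9)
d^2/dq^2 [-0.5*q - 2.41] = 0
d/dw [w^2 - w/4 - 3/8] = 2*w - 1/4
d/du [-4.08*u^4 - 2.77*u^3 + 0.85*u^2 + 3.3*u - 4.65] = -16.32*u^3 - 8.31*u^2 + 1.7*u + 3.3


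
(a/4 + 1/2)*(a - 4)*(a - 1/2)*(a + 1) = a^4/4 - 3*a^3/8 - 19*a^2/8 - 3*a/4 + 1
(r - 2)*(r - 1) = r^2 - 3*r + 2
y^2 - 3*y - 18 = (y - 6)*(y + 3)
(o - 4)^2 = o^2 - 8*o + 16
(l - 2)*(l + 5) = l^2 + 3*l - 10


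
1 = 1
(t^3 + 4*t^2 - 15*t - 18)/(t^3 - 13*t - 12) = (t^2 + 3*t - 18)/(t^2 - t - 12)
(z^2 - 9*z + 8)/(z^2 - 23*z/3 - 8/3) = 3*(z - 1)/(3*z + 1)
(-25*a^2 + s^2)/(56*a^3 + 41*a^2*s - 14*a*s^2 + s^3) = (-25*a^2 + s^2)/(56*a^3 + 41*a^2*s - 14*a*s^2 + s^3)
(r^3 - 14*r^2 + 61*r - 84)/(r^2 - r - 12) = (r^2 - 10*r + 21)/(r + 3)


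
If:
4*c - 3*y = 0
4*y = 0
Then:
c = 0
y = 0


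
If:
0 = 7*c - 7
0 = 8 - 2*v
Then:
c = 1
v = 4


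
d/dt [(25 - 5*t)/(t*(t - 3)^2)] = 5*(2*t^2 - 15*t + 15)/(t^2*(t^3 - 9*t^2 + 27*t - 27))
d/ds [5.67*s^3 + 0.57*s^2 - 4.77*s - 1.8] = 17.01*s^2 + 1.14*s - 4.77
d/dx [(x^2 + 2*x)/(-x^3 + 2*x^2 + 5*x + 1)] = (x^4 + 4*x^3 + x^2 + 2*x + 2)/(x^6 - 4*x^5 - 6*x^4 + 18*x^3 + 29*x^2 + 10*x + 1)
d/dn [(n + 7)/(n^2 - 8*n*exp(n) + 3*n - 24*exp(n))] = (n^2 - 8*n*exp(n) + 3*n + (n + 7)*(8*n*exp(n) - 2*n + 32*exp(n) - 3) - 24*exp(n))/(n^2 - 8*n*exp(n) + 3*n - 24*exp(n))^2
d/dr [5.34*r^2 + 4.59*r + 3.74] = 10.68*r + 4.59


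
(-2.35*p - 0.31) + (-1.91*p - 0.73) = -4.26*p - 1.04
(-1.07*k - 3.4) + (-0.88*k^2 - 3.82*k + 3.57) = -0.88*k^2 - 4.89*k + 0.17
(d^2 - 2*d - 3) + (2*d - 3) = d^2 - 6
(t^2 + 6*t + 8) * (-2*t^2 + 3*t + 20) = -2*t^4 - 9*t^3 + 22*t^2 + 144*t + 160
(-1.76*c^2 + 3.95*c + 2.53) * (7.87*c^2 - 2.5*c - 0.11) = -13.8512*c^4 + 35.4865*c^3 + 10.2297*c^2 - 6.7595*c - 0.2783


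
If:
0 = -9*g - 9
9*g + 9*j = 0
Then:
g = -1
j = 1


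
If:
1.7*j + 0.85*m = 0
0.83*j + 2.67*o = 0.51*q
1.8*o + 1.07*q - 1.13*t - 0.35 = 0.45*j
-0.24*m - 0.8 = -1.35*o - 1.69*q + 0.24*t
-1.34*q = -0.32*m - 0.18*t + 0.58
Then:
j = -1.83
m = 3.66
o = 0.71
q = 0.75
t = 2.26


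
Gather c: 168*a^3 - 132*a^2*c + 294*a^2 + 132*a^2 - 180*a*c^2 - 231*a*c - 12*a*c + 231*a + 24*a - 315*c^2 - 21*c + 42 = 168*a^3 + 426*a^2 + 255*a + c^2*(-180*a - 315) + c*(-132*a^2 - 243*a - 21) + 42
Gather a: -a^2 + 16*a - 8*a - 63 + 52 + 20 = -a^2 + 8*a + 9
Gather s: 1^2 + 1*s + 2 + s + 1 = 2*s + 4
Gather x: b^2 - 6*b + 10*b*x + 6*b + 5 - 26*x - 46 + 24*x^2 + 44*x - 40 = b^2 + 24*x^2 + x*(10*b + 18) - 81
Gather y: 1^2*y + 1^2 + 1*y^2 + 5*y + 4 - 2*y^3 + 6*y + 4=-2*y^3 + y^2 + 12*y + 9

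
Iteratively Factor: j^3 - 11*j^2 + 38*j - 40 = (j - 4)*(j^2 - 7*j + 10) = (j - 4)*(j - 2)*(j - 5)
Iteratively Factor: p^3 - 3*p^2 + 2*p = (p)*(p^2 - 3*p + 2) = p*(p - 1)*(p - 2)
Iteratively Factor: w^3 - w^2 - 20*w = (w)*(w^2 - w - 20) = w*(w - 5)*(w + 4)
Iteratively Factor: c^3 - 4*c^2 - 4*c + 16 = (c + 2)*(c^2 - 6*c + 8) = (c - 4)*(c + 2)*(c - 2)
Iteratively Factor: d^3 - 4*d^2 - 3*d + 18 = (d - 3)*(d^2 - d - 6) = (d - 3)^2*(d + 2)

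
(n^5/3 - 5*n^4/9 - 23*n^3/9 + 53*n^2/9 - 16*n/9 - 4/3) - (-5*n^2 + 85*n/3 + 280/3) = n^5/3 - 5*n^4/9 - 23*n^3/9 + 98*n^2/9 - 271*n/9 - 284/3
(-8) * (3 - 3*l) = 24*l - 24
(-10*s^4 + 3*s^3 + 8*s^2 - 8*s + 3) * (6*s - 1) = -60*s^5 + 28*s^4 + 45*s^3 - 56*s^2 + 26*s - 3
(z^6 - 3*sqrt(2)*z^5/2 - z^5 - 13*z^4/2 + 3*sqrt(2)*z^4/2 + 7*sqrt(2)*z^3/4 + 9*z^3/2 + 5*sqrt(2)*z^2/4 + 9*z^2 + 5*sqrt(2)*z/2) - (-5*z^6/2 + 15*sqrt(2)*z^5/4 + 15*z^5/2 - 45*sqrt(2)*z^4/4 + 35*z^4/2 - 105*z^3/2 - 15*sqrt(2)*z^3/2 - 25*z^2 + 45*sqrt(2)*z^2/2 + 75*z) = 7*z^6/2 - 17*z^5/2 - 21*sqrt(2)*z^5/4 - 24*z^4 + 51*sqrt(2)*z^4/4 + 37*sqrt(2)*z^3/4 + 57*z^3 - 85*sqrt(2)*z^2/4 + 34*z^2 - 75*z + 5*sqrt(2)*z/2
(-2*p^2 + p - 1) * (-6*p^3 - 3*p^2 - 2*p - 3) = 12*p^5 + 7*p^3 + 7*p^2 - p + 3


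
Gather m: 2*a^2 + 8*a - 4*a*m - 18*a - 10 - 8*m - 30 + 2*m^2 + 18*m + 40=2*a^2 - 10*a + 2*m^2 + m*(10 - 4*a)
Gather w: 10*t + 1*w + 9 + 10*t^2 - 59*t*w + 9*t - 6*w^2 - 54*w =10*t^2 + 19*t - 6*w^2 + w*(-59*t - 53) + 9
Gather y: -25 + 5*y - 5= 5*y - 30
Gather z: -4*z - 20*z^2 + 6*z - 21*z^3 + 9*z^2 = -21*z^3 - 11*z^2 + 2*z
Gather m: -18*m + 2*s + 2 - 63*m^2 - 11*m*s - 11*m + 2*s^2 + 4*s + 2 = -63*m^2 + m*(-11*s - 29) + 2*s^2 + 6*s + 4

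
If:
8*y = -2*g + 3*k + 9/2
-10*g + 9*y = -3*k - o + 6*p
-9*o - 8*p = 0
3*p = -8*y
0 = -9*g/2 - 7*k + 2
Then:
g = 58017/76717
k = -30755/153434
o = 54240/76717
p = -61020/76717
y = 45765/153434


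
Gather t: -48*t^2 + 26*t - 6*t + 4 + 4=-48*t^2 + 20*t + 8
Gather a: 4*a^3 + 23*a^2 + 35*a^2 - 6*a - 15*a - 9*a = 4*a^3 + 58*a^2 - 30*a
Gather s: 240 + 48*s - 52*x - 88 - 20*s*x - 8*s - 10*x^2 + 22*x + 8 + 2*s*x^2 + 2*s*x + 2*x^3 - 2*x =s*(2*x^2 - 18*x + 40) + 2*x^3 - 10*x^2 - 32*x + 160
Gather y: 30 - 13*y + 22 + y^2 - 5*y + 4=y^2 - 18*y + 56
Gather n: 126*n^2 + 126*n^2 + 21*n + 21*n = 252*n^2 + 42*n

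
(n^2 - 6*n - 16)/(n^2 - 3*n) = (n^2 - 6*n - 16)/(n*(n - 3))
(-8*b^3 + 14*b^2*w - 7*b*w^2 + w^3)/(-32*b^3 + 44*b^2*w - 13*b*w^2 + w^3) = (-2*b + w)/(-8*b + w)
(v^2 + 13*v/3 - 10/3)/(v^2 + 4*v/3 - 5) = (3*v^2 + 13*v - 10)/(3*v^2 + 4*v - 15)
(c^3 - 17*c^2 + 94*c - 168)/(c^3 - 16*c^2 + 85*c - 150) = (c^2 - 11*c + 28)/(c^2 - 10*c + 25)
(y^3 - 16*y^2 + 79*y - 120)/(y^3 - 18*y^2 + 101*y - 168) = (y - 5)/(y - 7)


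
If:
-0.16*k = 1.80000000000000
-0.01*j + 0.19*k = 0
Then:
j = -213.75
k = -11.25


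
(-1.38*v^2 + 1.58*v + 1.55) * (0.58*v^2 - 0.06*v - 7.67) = -0.8004*v^4 + 0.9992*v^3 + 11.3888*v^2 - 12.2116*v - 11.8885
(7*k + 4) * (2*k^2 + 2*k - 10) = 14*k^3 + 22*k^2 - 62*k - 40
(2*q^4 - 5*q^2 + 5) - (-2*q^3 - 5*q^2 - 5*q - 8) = 2*q^4 + 2*q^3 + 5*q + 13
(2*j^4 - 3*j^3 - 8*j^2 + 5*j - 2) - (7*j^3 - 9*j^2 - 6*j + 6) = 2*j^4 - 10*j^3 + j^2 + 11*j - 8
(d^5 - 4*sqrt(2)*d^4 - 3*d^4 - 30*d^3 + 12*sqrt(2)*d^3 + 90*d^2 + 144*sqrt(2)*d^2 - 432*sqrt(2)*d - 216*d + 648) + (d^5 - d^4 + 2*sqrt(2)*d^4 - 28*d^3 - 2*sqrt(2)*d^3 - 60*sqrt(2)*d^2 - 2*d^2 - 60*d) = 2*d^5 - 4*d^4 - 2*sqrt(2)*d^4 - 58*d^3 + 10*sqrt(2)*d^3 + 88*d^2 + 84*sqrt(2)*d^2 - 432*sqrt(2)*d - 276*d + 648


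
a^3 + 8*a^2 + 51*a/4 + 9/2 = (a + 1/2)*(a + 3/2)*(a + 6)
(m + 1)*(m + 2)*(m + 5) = m^3 + 8*m^2 + 17*m + 10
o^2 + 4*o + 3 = (o + 1)*(o + 3)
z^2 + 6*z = z*(z + 6)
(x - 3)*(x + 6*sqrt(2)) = x^2 - 3*x + 6*sqrt(2)*x - 18*sqrt(2)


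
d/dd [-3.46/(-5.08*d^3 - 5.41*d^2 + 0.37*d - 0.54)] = (-52.7304*d^2 - 37.4372*d + 1.2802)/(5.08*d^3 + 5.41*d^2 - 0.37*d + 0.54)^2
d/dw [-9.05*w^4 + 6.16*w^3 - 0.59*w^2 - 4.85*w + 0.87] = -36.2*w^3 + 18.48*w^2 - 1.18*w - 4.85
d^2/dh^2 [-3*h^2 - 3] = -6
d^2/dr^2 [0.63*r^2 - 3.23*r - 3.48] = 1.26000000000000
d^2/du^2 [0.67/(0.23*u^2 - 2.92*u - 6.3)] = (0.070886*u^2 - 0.899944*u - 0.67*(0.46*u - 2.92)*(0.92*u - 5.84) - 1.94166)/(-0.23*u^2 + 2.92*u + 6.3)^3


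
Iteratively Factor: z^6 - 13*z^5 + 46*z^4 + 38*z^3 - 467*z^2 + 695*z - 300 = (z - 1)*(z^5 - 12*z^4 + 34*z^3 + 72*z^2 - 395*z + 300) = (z - 5)*(z - 1)*(z^4 - 7*z^3 - z^2 + 67*z - 60) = (z - 5)*(z - 4)*(z - 1)*(z^3 - 3*z^2 - 13*z + 15) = (z - 5)*(z - 4)*(z - 1)^2*(z^2 - 2*z - 15) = (z - 5)^2*(z - 4)*(z - 1)^2*(z + 3)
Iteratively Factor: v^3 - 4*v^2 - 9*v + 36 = (v - 3)*(v^2 - v - 12) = (v - 3)*(v + 3)*(v - 4)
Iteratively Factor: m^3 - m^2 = (m)*(m^2 - m) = m*(m - 1)*(m)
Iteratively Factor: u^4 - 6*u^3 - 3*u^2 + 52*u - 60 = (u - 2)*(u^3 - 4*u^2 - 11*u + 30) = (u - 2)*(u + 3)*(u^2 - 7*u + 10) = (u - 2)^2*(u + 3)*(u - 5)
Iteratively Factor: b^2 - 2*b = (b - 2)*(b)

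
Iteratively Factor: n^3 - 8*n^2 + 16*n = (n - 4)*(n^2 - 4*n) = (n - 4)^2*(n)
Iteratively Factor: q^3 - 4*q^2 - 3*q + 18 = (q + 2)*(q^2 - 6*q + 9) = (q - 3)*(q + 2)*(q - 3)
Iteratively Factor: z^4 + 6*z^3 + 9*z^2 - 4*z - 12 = (z - 1)*(z^3 + 7*z^2 + 16*z + 12) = (z - 1)*(z + 2)*(z^2 + 5*z + 6) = (z - 1)*(z + 2)^2*(z + 3)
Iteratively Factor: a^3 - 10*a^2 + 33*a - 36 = (a - 3)*(a^2 - 7*a + 12) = (a - 4)*(a - 3)*(a - 3)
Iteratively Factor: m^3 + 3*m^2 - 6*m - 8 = (m + 4)*(m^2 - m - 2) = (m + 1)*(m + 4)*(m - 2)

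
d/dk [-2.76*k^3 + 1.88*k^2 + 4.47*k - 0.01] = -8.28*k^2 + 3.76*k + 4.47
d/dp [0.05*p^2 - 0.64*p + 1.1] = 0.1*p - 0.64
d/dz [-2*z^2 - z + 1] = -4*z - 1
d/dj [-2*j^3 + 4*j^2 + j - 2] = -6*j^2 + 8*j + 1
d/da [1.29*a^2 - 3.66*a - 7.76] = 2.58*a - 3.66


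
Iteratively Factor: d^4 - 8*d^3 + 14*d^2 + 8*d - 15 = (d - 1)*(d^3 - 7*d^2 + 7*d + 15) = (d - 5)*(d - 1)*(d^2 - 2*d - 3) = (d - 5)*(d - 3)*(d - 1)*(d + 1)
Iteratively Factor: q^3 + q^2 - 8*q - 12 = (q - 3)*(q^2 + 4*q + 4) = (q - 3)*(q + 2)*(q + 2)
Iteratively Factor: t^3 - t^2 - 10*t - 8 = (t + 1)*(t^2 - 2*t - 8) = (t + 1)*(t + 2)*(t - 4)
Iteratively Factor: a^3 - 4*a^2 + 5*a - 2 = (a - 1)*(a^2 - 3*a + 2) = (a - 2)*(a - 1)*(a - 1)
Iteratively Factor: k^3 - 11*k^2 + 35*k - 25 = (k - 5)*(k^2 - 6*k + 5) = (k - 5)*(k - 1)*(k - 5)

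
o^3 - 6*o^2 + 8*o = o*(o - 4)*(o - 2)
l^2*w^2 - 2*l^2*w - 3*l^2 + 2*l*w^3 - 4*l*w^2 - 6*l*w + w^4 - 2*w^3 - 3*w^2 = (l + w)^2*(w - 3)*(w + 1)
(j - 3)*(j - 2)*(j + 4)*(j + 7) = j^4 + 6*j^3 - 21*j^2 - 74*j + 168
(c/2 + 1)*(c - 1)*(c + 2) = c^3/2 + 3*c^2/2 - 2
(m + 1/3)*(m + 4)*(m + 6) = m^3 + 31*m^2/3 + 82*m/3 + 8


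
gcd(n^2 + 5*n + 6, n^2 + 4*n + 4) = n + 2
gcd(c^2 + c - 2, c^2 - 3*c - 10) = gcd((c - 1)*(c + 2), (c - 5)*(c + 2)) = c + 2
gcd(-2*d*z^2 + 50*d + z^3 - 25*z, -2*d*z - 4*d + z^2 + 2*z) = -2*d + z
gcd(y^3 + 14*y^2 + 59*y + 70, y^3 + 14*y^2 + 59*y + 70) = y^3 + 14*y^2 + 59*y + 70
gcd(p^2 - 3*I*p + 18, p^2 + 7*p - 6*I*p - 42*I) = p - 6*I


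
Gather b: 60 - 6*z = 60 - 6*z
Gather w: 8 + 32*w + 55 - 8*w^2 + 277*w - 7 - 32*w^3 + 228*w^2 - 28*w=-32*w^3 + 220*w^2 + 281*w + 56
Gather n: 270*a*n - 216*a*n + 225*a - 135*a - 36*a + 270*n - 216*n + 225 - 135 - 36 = 54*a + n*(54*a + 54) + 54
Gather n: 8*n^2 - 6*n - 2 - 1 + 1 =8*n^2 - 6*n - 2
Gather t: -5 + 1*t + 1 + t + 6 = 2*t + 2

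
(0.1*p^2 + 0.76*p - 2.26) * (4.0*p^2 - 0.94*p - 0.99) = 0.4*p^4 + 2.946*p^3 - 9.8534*p^2 + 1.372*p + 2.2374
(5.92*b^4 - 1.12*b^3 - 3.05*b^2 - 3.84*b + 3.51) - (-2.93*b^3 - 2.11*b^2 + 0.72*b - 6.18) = 5.92*b^4 + 1.81*b^3 - 0.94*b^2 - 4.56*b + 9.69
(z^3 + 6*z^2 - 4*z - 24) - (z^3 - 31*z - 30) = 6*z^2 + 27*z + 6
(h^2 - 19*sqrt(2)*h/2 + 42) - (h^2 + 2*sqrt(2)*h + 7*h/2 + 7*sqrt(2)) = -23*sqrt(2)*h/2 - 7*h/2 - 7*sqrt(2) + 42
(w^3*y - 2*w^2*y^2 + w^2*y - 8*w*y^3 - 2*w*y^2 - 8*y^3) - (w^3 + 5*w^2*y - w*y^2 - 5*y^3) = w^3*y - w^3 - 2*w^2*y^2 - 4*w^2*y - 8*w*y^3 - w*y^2 - 3*y^3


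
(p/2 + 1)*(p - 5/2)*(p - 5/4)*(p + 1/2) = p^4/2 - 5*p^3/8 - 21*p^2/8 + 65*p/32 + 25/16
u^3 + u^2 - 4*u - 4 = (u - 2)*(u + 1)*(u + 2)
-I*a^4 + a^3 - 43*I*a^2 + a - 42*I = (a - 6*I)*(a - I)*(a + 7*I)*(-I*a + 1)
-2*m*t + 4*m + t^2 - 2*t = (-2*m + t)*(t - 2)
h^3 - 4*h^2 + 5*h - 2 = (h - 2)*(h - 1)^2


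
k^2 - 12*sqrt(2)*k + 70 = (k - 7*sqrt(2))*(k - 5*sqrt(2))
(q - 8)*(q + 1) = q^2 - 7*q - 8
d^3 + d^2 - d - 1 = (d - 1)*(d + 1)^2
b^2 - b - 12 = (b - 4)*(b + 3)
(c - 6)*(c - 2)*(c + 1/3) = c^3 - 23*c^2/3 + 28*c/3 + 4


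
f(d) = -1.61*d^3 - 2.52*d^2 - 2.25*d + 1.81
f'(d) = -4.83*d^2 - 5.04*d - 2.25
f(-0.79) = 2.81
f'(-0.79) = -1.28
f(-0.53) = 2.53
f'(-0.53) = -0.94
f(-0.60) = 2.60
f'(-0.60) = -0.96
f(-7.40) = 532.88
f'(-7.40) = -229.44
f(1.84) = -20.89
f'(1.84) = -27.88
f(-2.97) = 28.44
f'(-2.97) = -29.89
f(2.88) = -64.03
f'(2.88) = -56.83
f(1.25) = -8.08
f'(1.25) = -16.10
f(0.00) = 1.81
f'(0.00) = -2.25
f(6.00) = -450.17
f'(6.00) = -206.37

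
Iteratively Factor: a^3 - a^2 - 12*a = (a - 4)*(a^2 + 3*a) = a*(a - 4)*(a + 3)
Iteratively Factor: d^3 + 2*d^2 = (d)*(d^2 + 2*d) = d*(d + 2)*(d)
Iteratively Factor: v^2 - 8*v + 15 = (v - 5)*(v - 3)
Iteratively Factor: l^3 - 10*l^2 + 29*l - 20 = (l - 4)*(l^2 - 6*l + 5) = (l - 5)*(l - 4)*(l - 1)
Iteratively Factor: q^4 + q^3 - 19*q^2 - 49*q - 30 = (q - 5)*(q^3 + 6*q^2 + 11*q + 6) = (q - 5)*(q + 3)*(q^2 + 3*q + 2) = (q - 5)*(q + 1)*(q + 3)*(q + 2)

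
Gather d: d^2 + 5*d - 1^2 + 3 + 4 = d^2 + 5*d + 6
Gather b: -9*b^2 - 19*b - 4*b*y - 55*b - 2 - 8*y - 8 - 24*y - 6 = -9*b^2 + b*(-4*y - 74) - 32*y - 16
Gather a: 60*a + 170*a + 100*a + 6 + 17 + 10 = 330*a + 33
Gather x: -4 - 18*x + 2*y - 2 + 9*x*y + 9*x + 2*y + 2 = x*(9*y - 9) + 4*y - 4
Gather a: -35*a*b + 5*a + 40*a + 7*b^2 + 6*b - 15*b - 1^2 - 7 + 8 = a*(45 - 35*b) + 7*b^2 - 9*b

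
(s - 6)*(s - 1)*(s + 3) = s^3 - 4*s^2 - 15*s + 18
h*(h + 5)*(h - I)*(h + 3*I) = h^4 + 5*h^3 + 2*I*h^3 + 3*h^2 + 10*I*h^2 + 15*h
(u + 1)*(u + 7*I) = u^2 + u + 7*I*u + 7*I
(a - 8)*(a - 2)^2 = a^3 - 12*a^2 + 36*a - 32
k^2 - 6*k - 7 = (k - 7)*(k + 1)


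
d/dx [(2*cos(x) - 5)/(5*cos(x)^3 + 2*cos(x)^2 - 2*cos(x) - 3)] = 16*(-20*sin(x)^2*cos(x) + 71*sin(x)^2 - 55)*sin(x)/(-8*sin(x)^2 + 7*cos(x) + 5*cos(3*x) - 4)^2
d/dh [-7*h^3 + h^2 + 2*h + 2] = -21*h^2 + 2*h + 2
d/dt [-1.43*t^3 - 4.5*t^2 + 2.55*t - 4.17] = -4.29*t^2 - 9.0*t + 2.55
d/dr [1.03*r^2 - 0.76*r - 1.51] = 2.06*r - 0.76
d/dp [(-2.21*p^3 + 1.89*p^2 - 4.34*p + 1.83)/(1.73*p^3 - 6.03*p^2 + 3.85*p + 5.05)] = (10.0566*p^4 - 2.00060000000001*p^3 - 61.8729*p^2 + 41.1588*p - 28.9625)/(2.9929*p^6 - 20.8638*p^5 + 49.6819*p^4 - 28.958*p^3 - 46.0805*p^2 + 38.885*p + 25.5025)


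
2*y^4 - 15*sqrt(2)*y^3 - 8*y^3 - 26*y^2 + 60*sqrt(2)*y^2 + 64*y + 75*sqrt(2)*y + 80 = (y - 5)*(y - 8*sqrt(2))*(sqrt(2)*y + 1)*(sqrt(2)*y + sqrt(2))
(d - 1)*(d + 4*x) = d^2 + 4*d*x - d - 4*x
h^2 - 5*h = h*(h - 5)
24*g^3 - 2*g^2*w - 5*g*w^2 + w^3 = (-4*g + w)*(-3*g + w)*(2*g + w)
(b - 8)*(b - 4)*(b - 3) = b^3 - 15*b^2 + 68*b - 96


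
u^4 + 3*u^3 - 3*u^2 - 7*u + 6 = (u - 1)^2*(u + 2)*(u + 3)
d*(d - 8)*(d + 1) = d^3 - 7*d^2 - 8*d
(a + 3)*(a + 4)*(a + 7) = a^3 + 14*a^2 + 61*a + 84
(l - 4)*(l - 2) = l^2 - 6*l + 8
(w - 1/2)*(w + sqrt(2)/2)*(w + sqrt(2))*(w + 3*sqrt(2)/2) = w^4 - w^3/2 + 3*sqrt(2)*w^3 - 3*sqrt(2)*w^2/2 + 11*w^2/2 - 11*w/4 + 3*sqrt(2)*w/2 - 3*sqrt(2)/4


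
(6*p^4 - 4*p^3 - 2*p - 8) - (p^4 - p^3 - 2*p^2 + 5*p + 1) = 5*p^4 - 3*p^3 + 2*p^2 - 7*p - 9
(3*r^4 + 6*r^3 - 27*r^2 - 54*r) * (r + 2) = 3*r^5 + 12*r^4 - 15*r^3 - 108*r^2 - 108*r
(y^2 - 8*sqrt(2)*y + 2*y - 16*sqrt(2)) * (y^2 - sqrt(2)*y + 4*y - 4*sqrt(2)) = y^4 - 9*sqrt(2)*y^3 + 6*y^3 - 54*sqrt(2)*y^2 + 24*y^2 - 72*sqrt(2)*y + 96*y + 128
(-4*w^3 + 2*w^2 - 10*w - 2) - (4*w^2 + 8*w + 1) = -4*w^3 - 2*w^2 - 18*w - 3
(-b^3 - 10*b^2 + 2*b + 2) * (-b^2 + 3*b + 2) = b^5 + 7*b^4 - 34*b^3 - 16*b^2 + 10*b + 4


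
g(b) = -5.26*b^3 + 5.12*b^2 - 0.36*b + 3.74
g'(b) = -15.78*b^2 + 10.24*b - 0.36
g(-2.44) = 111.51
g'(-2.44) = -119.29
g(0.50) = 4.18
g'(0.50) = 0.82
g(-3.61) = 319.23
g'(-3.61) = -242.97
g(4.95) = -510.56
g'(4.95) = -336.32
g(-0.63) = 7.31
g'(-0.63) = -13.07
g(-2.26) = 91.42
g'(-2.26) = -104.10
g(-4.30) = 518.16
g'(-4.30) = -336.16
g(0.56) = 4.22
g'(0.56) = 0.43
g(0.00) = 3.74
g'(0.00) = -0.36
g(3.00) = -93.28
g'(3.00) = -111.66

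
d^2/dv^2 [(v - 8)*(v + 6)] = 2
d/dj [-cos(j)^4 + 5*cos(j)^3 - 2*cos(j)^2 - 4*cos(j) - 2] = (4*cos(j)^3 - 15*cos(j)^2 + 4*cos(j) + 4)*sin(j)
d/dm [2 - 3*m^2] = -6*m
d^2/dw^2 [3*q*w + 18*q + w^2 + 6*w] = 2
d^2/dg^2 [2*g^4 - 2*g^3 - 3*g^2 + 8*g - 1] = 24*g^2 - 12*g - 6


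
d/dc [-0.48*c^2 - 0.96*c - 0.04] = -0.96*c - 0.96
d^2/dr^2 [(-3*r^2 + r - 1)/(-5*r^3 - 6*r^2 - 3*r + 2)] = 6*(25*r^6 - 25*r^5 - 25*r^4 + 125*r^3 + 67*r^2 + 16*r + 9)/(125*r^9 + 450*r^8 + 765*r^7 + 606*r^6 + 99*r^5 - 234*r^4 - 129*r^3 + 18*r^2 + 36*r - 8)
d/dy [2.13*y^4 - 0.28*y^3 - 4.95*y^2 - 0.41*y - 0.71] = 8.52*y^3 - 0.84*y^2 - 9.9*y - 0.41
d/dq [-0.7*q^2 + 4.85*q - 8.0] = 4.85 - 1.4*q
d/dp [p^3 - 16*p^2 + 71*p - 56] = 3*p^2 - 32*p + 71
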